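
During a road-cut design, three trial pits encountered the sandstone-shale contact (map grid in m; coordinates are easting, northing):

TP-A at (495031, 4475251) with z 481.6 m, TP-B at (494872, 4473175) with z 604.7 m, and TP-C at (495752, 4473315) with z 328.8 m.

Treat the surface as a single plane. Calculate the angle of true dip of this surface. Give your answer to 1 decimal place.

17.2°

Two edge vectors: TP-A→TP-B = (-159, -2076, 123.1), TP-A→TP-C = (721, -1936, -152.8).
Normal n = (TP-A→TP-B) × (TP-A→TP-C) = (555534.4, 64459.9, 1804620).
So ∂z/∂easting = −n_x/n_z = −0.30784 and ∂z/∂northing = −n_y/n_z = −0.03572.
Gradient magnitude |∇z| = √(a² + b²) = √(0.09477 + 0.00128) = 0.30991.
True dip = arctan(0.30991) = 17.2°, dipping toward E (azimuth ≈ 083°).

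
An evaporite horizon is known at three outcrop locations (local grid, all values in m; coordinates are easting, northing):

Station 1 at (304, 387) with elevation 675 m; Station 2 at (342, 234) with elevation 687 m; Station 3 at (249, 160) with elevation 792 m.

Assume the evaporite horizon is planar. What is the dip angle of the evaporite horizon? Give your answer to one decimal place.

43.2°

Let the plane be z = a·easting + b·northing + c.
Station 2−Station 1: 38a − 153b = 12;  Station 3−Station 1: −55a − 227b = 117.
Solving gives a = −0.89062, b = −0.29963.
Gradient magnitude |∇z| = √(a² + b²) = √(0.79320 + 0.08978) = 0.93967.
True dip = arctan(0.93967) = 43.2°, dipping toward ENE (azimuth ≈ 071°).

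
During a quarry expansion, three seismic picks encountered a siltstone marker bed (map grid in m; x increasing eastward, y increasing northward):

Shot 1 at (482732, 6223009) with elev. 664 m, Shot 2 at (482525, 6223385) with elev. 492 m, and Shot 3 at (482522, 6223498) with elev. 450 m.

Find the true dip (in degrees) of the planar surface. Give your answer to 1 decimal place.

Let the plane be z = a·x + b·y + c.
Shot 2−Shot 1: −207a + 376b = −172;  Shot 3−Shot 1: −210a + 489b = −214.
Solving gives a = 0.16368, b = −0.36734.
Gradient magnitude |∇z| = √(a² + b²) = √(0.02679 + 0.13494) = 0.40215.
True dip = arctan(0.40215) = 21.9°, dipping toward NNW (azimuth ≈ 336°).

21.9°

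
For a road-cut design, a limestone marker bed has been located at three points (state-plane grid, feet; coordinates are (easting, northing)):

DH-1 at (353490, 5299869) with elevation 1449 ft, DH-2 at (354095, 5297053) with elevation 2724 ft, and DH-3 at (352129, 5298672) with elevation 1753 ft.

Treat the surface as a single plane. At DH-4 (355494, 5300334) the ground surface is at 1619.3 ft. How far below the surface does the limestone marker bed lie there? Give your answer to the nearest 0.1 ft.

Let the plane be z = a·E + b·N + c.
DH-2−DH-1: 605a − 2816b = 1275;  DH-3−DH-1: −1361a − 1197b = 304.
Solving gives a = 0.147058623, b = −0.421175260.
Then c = 1449 − a·353490 − b·5299869 = 2181638.95.
At (355494, 5300334): z_contact = 52278.46 − 2232369.55 + 2181638.95 = 1547.86 ft.
Depth below ground = 1619.3 − 1547.86 = 71.4 ft.

71.4 ft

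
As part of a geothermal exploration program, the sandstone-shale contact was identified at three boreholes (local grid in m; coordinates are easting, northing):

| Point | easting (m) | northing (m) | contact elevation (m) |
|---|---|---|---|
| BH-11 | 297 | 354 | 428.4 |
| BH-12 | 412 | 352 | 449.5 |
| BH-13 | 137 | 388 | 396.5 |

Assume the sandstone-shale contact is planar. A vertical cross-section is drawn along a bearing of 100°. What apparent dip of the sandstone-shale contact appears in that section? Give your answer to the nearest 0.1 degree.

10.9°

Let the plane be z = a·easting + b·northing + c.
BH-12−BH-11: 115a − 2b = 21.1;  BH-13−BH-11: −160a + 34b = −31.9.
Solving gives a = 0.18206, b = −0.08148.
Unit vector along 100° is (sin 100°, cos 100°) = (0.9848, -0.1736).
Slope in that direction = a·(0.9848) + b·(-0.1736) = 0.19344.
Apparent dip = arctan|0.19344| = 10.9° (true dip is 11.3°, so apparent ≤ true as expected).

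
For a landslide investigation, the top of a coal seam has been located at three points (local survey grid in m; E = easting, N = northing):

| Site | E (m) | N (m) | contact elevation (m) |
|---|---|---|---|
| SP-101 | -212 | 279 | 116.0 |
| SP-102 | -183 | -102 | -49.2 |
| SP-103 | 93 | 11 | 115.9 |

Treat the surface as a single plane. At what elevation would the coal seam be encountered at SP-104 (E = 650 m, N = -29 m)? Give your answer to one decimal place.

Two edge vectors: SP-101→SP-102 = (29, -381, -165.2), SP-101→SP-103 = (305, -268, -0.1).
Normal n = (SP-101→SP-102) × (SP-101→SP-103) = (-44235.5, -50383.1, 108433).
So ∂z/∂E = −n_x/n_z = 0.40795 and ∂z/∂N = −n_y/n_z = 0.46465.
Intercept c from SP-101: 116 + 86.49 − 129.64 = 72.85.
At (650, -29): z = 265.2 − 13.5 + 72.85 = 324.5 m.

324.5 m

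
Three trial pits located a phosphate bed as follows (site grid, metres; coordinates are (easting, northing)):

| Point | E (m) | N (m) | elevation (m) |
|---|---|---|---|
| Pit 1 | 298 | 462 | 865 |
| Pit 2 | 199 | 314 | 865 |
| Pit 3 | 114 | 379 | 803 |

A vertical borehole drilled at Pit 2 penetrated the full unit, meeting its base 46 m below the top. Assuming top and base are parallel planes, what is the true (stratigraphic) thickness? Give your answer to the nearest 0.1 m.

39.8 m

Let the plane be z = a·E + b·N + c.
Pit 2−Pit 1: −99a − 148b = 0;  Pit 3−Pit 1: −184a − 83b = −62.
Solving gives a = 0.48257, b = −0.32280.
|∇z| = √(a²+b²) = 0.58058, so dip δ = arctan(0.58058) = 30.14°.
True thickness = vertical thickness × cos δ = 46 × cos 30.14° = 39.8 m.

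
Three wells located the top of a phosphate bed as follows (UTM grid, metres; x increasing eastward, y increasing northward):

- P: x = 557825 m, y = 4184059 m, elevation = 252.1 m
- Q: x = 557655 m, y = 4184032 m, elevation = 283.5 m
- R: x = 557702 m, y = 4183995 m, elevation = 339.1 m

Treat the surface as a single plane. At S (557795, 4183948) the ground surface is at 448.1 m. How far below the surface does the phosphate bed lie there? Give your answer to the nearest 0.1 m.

Two edge vectors: P→Q = (-170, -27, 31.4), P→R = (-123, -64, 87).
Normal n = (P→Q) × (P→R) = (-339.4, 10927.8, 7559).
So ∂z/∂x = −n_x/n_z = 0.044900119 and ∂z/∂y = −n_y/n_z = −1.445667416.
Intercept c from P: 252.1 − 25046.41 + 6048757.76 = 6023963.46.
At (557795, 4183948): z_contact = 25045.06 − 6048597.30 + 6023963.46 = 411.22 m.
Depth below ground = 448.1 − 411.22 = 36.9 m.

36.9 m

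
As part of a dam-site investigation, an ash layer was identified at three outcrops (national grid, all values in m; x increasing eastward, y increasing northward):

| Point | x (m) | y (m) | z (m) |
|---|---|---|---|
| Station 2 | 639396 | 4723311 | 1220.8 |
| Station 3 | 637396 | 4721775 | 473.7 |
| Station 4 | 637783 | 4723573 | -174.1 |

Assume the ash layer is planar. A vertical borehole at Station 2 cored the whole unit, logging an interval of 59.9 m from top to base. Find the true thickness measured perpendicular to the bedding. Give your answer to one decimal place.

Two edge vectors: Station 2→Station 3 = (-2000, -1536, -747.1), Station 2→Station 4 = (-1613, 262, -1394.9).
Normal n = (Station 2→Station 3) × (Station 2→Station 4) = (2338306.6, -1584727.7, -3001568).
So ∂z/∂x = −n_x/n_z = 0.77903 and ∂z/∂y = −n_y/n_z = −0.52797.
|∇z| = √(a²+b²) = 0.94108, so dip δ = arctan(0.94108) = 43.26°.
True thickness = vertical thickness × cos δ = 59.9 × cos 43.26° = 43.6 m.

43.6 m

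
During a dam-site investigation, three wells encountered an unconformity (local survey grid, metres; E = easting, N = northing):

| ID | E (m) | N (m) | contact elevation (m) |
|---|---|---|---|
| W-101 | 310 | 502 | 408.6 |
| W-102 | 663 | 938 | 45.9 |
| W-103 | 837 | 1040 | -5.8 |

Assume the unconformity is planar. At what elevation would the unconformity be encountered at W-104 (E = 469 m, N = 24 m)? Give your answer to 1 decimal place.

Let the plane be z = a·E + b·N + c.
W-102−W-101: 353a + 436b = −362.7;  W-103−W-101: 527a + 538b = −414.4.
Solving gives a = 0.362642, b = −1.125488.
Then c = 408.6 − a·310 − b·502 = 861.18.
At (469, 24): z = 170.1 − 27.0 + 861.18 = 1004.2 m.

1004.2 m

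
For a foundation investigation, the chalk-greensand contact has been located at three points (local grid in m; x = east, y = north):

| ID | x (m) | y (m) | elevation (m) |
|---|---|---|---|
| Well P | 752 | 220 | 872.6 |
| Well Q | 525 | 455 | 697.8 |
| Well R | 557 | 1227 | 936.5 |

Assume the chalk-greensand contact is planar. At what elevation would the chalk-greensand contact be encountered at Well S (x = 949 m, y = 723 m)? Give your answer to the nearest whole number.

1212 m

Two edge vectors: Well P→Well Q = (-227, 235, -174.8), Well P→Well R = (-195, 1007, 63.9).
Normal n = (Well P→Well Q) × (Well P→Well R) = (191040.1, 48591.3, -182764).
So ∂z/∂x = −n_x/n_z = 1.04528 and ∂z/∂y = −n_y/n_z = 0.26587.
Intercept c from Well P: 872.6 − 786.05 − 58.49 = 28.06.
At (949, 723): z = 992.0 + 192.2 + 28.06 = 1212.3 m.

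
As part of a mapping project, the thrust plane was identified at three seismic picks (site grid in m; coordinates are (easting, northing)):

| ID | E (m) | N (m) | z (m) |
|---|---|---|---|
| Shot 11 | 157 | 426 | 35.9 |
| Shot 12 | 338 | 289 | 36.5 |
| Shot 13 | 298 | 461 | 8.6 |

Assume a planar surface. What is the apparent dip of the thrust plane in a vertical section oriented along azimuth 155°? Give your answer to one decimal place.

Two edge vectors: Shot 11→Shot 12 = (181, -137, 0.6), Shot 11→Shot 13 = (141, 35, -27.3).
Normal n = (Shot 11→Shot 12) × (Shot 11→Shot 13) = (3719.1, 5025.9, 25652).
So ∂z/∂E = −n_x/n_z = −0.14498 and ∂z/∂N = −n_y/n_z = −0.19593.
Unit vector along 155° is (sin 155°, cos 155°) = (0.4226, -0.9063).
Slope in that direction = a·(0.4226) + b·(-0.9063) = 0.11630.
Apparent dip = arctan|0.11630| = 6.6° (true dip is 13.7°, so apparent ≤ true as expected).

6.6°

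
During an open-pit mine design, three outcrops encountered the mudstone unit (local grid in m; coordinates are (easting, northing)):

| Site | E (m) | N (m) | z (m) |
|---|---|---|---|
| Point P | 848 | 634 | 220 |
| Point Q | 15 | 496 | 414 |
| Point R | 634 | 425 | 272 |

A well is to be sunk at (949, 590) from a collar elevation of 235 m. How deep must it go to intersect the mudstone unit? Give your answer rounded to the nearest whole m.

38 m

Two edge vectors: Point P→Point Q = (-833, -138, 194), Point P→Point R = (-214, -209, 52).
Normal n = (Point P→Point Q) × (Point P→Point R) = (33370, 1800, 144565).
So ∂z/∂E = −n_x/n_z = −0.23083 and ∂z/∂N = −n_y/n_z = −0.01245.
Intercept c from Point P: 220 + 195.74 + 7.89 = 423.64.
At (949, 590): z_contact = −219.1 − 7.3 + 423.64 = 197.2 m.
Depth below ground = 235 − 197.2 = 38 m.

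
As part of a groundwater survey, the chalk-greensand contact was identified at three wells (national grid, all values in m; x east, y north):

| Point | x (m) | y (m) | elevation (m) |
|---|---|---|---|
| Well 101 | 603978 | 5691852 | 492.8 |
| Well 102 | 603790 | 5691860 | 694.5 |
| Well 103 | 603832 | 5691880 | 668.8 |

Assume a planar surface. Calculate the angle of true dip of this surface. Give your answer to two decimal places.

Let the plane be z = a·x + b·y + c.
Well 102−Well 101: −188a + 8b = 201.7;  Well 103−Well 101: −146a + 28b = 176.
Solving gives a = −1.03506, b = 0.88862.
Gradient magnitude |∇z| = √(a² + b²) = √(1.07135 + 0.78965) = 1.36418.
True dip = arctan(1.36418) = 53.76°, dipping toward SE (azimuth ≈ 131°).

53.76°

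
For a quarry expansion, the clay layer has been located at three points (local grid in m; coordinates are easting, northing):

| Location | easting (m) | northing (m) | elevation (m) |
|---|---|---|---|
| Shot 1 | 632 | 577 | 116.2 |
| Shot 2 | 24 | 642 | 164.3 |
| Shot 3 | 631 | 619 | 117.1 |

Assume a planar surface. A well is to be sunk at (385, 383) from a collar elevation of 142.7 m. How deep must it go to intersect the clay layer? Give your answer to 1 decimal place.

Two edge vectors: Shot 1→Shot 2 = (-608, 65, 48.1), Shot 1→Shot 3 = (-1, 42, 0.9).
Normal n = (Shot 1→Shot 2) × (Shot 1→Shot 3) = (-1961.7, 499.1, -25471).
So ∂z/∂easting = −n_x/n_z = −0.07702 and ∂z/∂northing = −n_y/n_z = 0.01959.
Intercept c from Shot 1: 116.2 + 48.67 − 11.31 = 153.57.
At (385, 383): z_contact = −29.65 + 7.50 + 153.57 = 131.42 m.
Depth below ground = 142.7 − 131.42 = 11.3 m.

11.3 m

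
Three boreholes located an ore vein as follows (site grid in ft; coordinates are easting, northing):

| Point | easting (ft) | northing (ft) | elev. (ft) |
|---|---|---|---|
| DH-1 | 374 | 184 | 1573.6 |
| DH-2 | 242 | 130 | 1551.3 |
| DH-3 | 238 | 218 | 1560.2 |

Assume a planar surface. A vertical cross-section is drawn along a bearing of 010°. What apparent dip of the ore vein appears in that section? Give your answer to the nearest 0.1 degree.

7.2°

Let the plane be z = a·easting + b·northing + c.
DH-2−DH-1: −132a − 54b = −22.3;  DH-3−DH-1: −136a + 34b = −13.4.
Solving gives a = 0.12524, b = 0.10683.
Unit vector along 010° is (sin 10°, cos 10°) = (0.1736, 0.9848).
Slope in that direction = a·(0.1736) + b·(0.9848) = 0.12695.
Apparent dip = arctan|0.12695| = 7.2° (true dip is 9.3°, so apparent ≤ true as expected).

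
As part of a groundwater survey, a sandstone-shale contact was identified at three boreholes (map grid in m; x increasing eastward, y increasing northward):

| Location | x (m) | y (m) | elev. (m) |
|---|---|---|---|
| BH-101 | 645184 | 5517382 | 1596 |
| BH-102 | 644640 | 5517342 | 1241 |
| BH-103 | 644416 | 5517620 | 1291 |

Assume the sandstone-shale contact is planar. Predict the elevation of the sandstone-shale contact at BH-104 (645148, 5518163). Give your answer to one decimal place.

Let the plane be z = a·x + b·y + c.
BH-102−BH-101: −544a − 40b = −355;  BH-103−BH-101: −768a + 238b = −305.
Solving gives a = 0.603588194, b = 0.666200559.
Then c = 1596 − a·645184 − b·5517382 = −4063512.42.
At (645148, 5518163): z = 389403.7 + 3676203.3 − 4063512.42 = 2094.6 m.

2094.6 m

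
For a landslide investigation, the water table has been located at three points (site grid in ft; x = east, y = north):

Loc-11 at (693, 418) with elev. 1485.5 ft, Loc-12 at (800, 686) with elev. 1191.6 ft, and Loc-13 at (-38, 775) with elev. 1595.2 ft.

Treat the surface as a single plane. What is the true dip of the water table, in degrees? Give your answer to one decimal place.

Two edge vectors: Loc-11→Loc-12 = (107, 268, -293.9), Loc-11→Loc-13 = (-731, 357, 109.7).
Normal n = (Loc-11→Loc-12) × (Loc-11→Loc-13) = (134321.9, 203103, 234107).
So ∂z/∂x = −n_x/n_z = −0.57376 and ∂z/∂y = −n_y/n_z = −0.86756.
Gradient magnitude |∇z| = √(a² + b²) = √(0.32920 + 0.75267) = 1.04013.
True dip = arctan(1.04013) = 46.1°, dipping toward NNE (azimuth ≈ 033°).

46.1°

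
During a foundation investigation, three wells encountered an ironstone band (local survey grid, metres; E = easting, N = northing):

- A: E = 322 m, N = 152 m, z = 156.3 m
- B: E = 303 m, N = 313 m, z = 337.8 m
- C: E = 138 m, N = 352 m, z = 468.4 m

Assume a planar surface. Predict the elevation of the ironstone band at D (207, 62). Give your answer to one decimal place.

122.7 m

Two edge vectors: A→B = (-19, 161, 181.5), A→C = (-184, 200, 312.1).
Normal n = (A→B) × (A→C) = (13948.1, -27466.1, 25824).
So ∂z/∂E = −n_x/n_z = −0.54012 and ∂z/∂N = −n_y/n_z = 1.06359.
Intercept c from A: 156.3 + 173.92 − 161.67 = 168.55.
At (207, 62): z = −111.8 + 65.9 + 168.55 = 122.7 m.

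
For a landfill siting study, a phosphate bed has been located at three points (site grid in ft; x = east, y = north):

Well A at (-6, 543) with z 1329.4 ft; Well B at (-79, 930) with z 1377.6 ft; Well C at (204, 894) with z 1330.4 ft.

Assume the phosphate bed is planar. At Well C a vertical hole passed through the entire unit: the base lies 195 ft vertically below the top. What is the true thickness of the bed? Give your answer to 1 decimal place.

Let the plane be z = a·x + b·y + c.
Well B−Well A: −73a + 387b = 48.2;  Well C−Well A: 210a + 351b = 1.
Solving gives a = −0.15465, b = 0.09538.
|∇z| = √(a²+b²) = 0.18170, so dip δ = arctan(0.18170) = 10.30°.
True thickness = vertical thickness × cos δ = 195 × cos 10.30° = 191.9 ft.

191.9 ft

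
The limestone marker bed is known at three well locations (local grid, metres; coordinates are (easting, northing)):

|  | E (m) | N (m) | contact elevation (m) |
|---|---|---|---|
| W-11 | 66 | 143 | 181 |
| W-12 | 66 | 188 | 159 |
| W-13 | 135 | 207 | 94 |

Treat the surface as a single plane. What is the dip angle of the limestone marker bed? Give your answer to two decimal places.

43.35°

Let the plane be z = a·E + b·N + c.
W-12−W-11: 0a + 45b = −22;  W-13−W-11: 69a + 64b = −87.
Solving gives a = −0.80741, b = −0.48889.
Gradient magnitude |∇z| = √(a² + b²) = √(0.65191 + 0.23901) = 0.94389.
True dip = arctan(0.94389) = 43.35°, dipping toward ENE (azimuth ≈ 059°).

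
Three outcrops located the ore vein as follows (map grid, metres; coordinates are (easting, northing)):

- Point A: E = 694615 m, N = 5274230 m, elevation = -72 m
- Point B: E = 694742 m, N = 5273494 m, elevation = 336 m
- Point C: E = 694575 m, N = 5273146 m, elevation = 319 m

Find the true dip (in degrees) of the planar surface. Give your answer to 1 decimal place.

45.2°

Two edge vectors: Point A→Point B = (127, -736, 408), Point A→Point C = (-40, -1084, 391).
Normal n = (Point A→Point B) × (Point A→Point C) = (154496, -65977, -167108).
So ∂z/∂E = −n_x/n_z = 0.92453 and ∂z/∂N = −n_y/n_z = −0.39482.
Gradient magnitude |∇z| = √(a² + b²) = √(0.85475 + 0.15588) = 1.00530.
True dip = arctan(1.00530) = 45.2°, dipping toward WNW (azimuth ≈ 293°).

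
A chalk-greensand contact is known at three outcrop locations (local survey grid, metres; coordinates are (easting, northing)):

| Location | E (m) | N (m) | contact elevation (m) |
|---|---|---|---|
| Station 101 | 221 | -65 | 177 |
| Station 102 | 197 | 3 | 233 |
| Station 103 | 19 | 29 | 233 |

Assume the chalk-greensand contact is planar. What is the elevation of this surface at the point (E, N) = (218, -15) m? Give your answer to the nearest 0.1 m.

220.0 m

Let the plane be z = a·E + b·N + c.
Station 102−Station 101: −24a + 68b = 56;  Station 103−Station 101: −202a + 94b = 56.
Solving gives a = 0.12683, b = 0.86829.
Then c = 177 − a·221 − b·-65 = 205.41.
At (218, -15): z = 27.6 − 13.0 + 205.41 = 220.0 m.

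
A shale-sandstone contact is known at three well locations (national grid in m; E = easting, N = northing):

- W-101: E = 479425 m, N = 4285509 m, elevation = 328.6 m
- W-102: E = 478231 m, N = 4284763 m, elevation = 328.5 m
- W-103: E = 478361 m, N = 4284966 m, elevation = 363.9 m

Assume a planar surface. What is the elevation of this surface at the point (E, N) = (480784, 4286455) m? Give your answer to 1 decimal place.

Let the plane be z = a·E + b·N + c.
W-102−W-101: −1194a − 746b = −0.1;  W-103−W-101: −1064a − 543b = 35.3.
Solving gives a = −0.181483749, b = 0.290605356.
Then c = 328.6 − a·479425 − b·4285509 = −1158055.42.
At (480784, 4286455): z = −87254.5 + 1245666.8 − 1158055.42 = 356.9 m.

356.9 m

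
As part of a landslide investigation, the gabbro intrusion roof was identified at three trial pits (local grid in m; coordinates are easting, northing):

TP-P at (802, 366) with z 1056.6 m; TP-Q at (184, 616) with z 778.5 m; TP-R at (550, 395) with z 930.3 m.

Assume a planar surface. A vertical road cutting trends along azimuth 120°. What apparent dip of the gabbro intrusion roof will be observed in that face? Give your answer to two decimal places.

19.96°

Two edge vectors: TP-P→TP-Q = (-618, 250, -278.1), TP-P→TP-R = (-252, 29, -126.3).
Normal n = (TP-P→TP-Q) × (TP-P→TP-R) = (-23510.1, -7972.2, 45078).
So ∂z/∂easting = −n_x/n_z = 0.52154 and ∂z/∂northing = −n_y/n_z = 0.17685.
Unit vector along 120° is (sin 120°, cos 120°) = (0.8660, -0.5000).
Slope in that direction = a·(0.8660) + b·(-0.5000) = 0.36324.
Apparent dip = arctan|0.36324| = 19.96° (true dip is 28.8°, so apparent ≤ true as expected).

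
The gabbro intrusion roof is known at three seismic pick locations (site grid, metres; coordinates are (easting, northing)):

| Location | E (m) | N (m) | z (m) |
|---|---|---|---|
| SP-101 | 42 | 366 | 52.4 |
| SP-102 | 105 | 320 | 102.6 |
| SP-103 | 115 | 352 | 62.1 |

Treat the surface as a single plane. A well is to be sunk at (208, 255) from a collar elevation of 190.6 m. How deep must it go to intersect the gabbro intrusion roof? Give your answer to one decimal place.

18.5 m

Two edge vectors: SP-101→SP-102 = (63, -46, 50.2), SP-101→SP-103 = (73, -14, 9.7).
Normal n = (SP-101→SP-102) × (SP-101→SP-103) = (256.6, 3053.5, 2476).
So ∂z/∂E = −n_x/n_z = −0.10363 and ∂z/∂N = −n_y/n_z = −1.23324.
Intercept c from SP-101: 52.4 + 4.35 + 451.37 = 508.12.
At (208, 255): z_contact = −21.56 − 314.48 + 508.12 = 172.09 m.
Depth below ground = 190.6 − 172.09 = 18.5 m.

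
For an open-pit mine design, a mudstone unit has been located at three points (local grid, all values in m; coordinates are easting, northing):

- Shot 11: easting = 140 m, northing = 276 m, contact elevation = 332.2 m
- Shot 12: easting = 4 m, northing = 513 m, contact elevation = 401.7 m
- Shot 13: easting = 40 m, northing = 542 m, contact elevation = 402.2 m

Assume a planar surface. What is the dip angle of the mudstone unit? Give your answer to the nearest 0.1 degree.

14.4°

Two edge vectors: Shot 11→Shot 12 = (-136, 237, 69.5), Shot 11→Shot 13 = (-100, 266, 70).
Normal n = (Shot 11→Shot 12) × (Shot 11→Shot 13) = (-1897, 2570, -12476).
So ∂z/∂easting = −n_x/n_z = −0.15205 and ∂z/∂northing = −n_y/n_z = 0.20600.
Gradient magnitude |∇z| = √(a² + b²) = √(0.02312 + 0.04243) = 0.25604.
True dip = arctan(0.25604) = 14.4°, dipping toward SE (azimuth ≈ 144°).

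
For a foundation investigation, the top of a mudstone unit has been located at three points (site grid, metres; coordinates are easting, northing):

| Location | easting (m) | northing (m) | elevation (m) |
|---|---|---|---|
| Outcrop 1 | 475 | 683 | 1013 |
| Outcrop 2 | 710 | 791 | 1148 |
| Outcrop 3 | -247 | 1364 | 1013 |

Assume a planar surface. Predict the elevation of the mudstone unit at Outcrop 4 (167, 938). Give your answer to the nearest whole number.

Let the plane be z = a·easting + b·northing + c.
Outcrop 2−Outcrop 1: 235a + 108b = 135;  Outcrop 3−Outcrop 1: −722a + 681b = 0.
Solving gives a = 0.38626, b = 0.40952.
Then c = 1013 − a·475 − b·683 = 549.82.
At (167, 938): z = 64.5 + 384.1 + 549.82 = 998.5 m.

998 m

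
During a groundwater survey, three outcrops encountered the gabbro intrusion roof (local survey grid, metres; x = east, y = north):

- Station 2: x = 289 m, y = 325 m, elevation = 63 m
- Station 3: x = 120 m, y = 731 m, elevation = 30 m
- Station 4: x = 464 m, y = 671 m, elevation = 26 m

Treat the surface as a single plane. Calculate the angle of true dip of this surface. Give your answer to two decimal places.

5.54°

Two edge vectors: Station 2→Station 3 = (-169, 406, -33), Station 2→Station 4 = (175, 346, -37).
Normal n = (Station 2→Station 3) × (Station 2→Station 4) = (-3604, -12028, -129524).
So ∂z/∂x = −n_x/n_z = −0.02782 and ∂z/∂y = −n_y/n_z = −0.09286.
Gradient magnitude |∇z| = √(a² + b²) = √(0.00077 + 0.00862) = 0.09694.
True dip = arctan(0.09694) = 5.54°, dipping toward NNE (azimuth ≈ 017°).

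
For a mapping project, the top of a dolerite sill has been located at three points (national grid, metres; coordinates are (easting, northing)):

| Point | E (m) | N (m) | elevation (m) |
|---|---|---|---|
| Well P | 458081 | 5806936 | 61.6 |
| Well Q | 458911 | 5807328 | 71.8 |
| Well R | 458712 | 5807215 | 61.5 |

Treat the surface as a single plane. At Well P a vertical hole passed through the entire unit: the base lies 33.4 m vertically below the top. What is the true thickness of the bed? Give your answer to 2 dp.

30.44 m

Two edge vectors: Well P→Well Q = (830, 392, 10.2), Well P→Well R = (631, 279, -0.1).
Normal n = (Well P→Well Q) × (Well P→Well R) = (-2885, 6519.2, -15782).
So ∂z/∂E = −n_x/n_z = −0.18280 and ∂z/∂N = −n_y/n_z = 0.41308.
|∇z| = √(a²+b²) = 0.45172, so dip δ = arctan(0.45172) = 24.31°.
True thickness = vertical thickness × cos δ = 33.4 × cos 24.31° = 30.44 m.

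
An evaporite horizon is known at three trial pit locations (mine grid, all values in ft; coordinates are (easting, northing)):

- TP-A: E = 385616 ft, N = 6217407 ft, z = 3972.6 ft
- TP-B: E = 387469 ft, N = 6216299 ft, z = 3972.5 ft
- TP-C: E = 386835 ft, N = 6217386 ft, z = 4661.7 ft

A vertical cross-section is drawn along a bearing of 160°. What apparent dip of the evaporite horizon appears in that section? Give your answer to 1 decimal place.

35.6°

Two edge vectors: TP-A→TP-B = (1853, -1108, -0.1), TP-A→TP-C = (1219, -21, 689.1).
Normal n = (TP-A→TP-B) × (TP-A→TP-C) = (-763524.9, -1277024.2, 1311739).
So ∂z/∂E = −n_x/n_z = 0.58207 and ∂z/∂N = −n_y/n_z = 0.97354.
Unit vector along 160° is (sin 160°, cos 160°) = (0.3420, -0.9397).
Slope in that direction = a·(0.3420) + b·(-0.9397) = −0.71574.
Apparent dip = arctan|0.71574| = 35.6° (true dip is 48.6°, so apparent ≤ true as expected).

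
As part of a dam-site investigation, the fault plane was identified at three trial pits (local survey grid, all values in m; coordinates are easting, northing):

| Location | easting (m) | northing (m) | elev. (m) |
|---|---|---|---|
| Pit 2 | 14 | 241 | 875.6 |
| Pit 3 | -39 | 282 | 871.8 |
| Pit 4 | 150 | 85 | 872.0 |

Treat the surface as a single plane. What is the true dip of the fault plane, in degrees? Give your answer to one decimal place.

Let the plane be z = a·easting + b·northing + c.
Pit 3−Pit 2: −53a + 41b = −3.8;  Pit 4−Pit 2: 136a − 156b = −3.6.
Solving gives a = 0.27504, b = 0.26285.
Gradient magnitude |∇z| = √(a² + b²) = √(0.07565 + 0.06909) = 0.38044.
True dip = arctan(0.38044) = 20.8°, dipping toward SW (azimuth ≈ 226°).

20.8°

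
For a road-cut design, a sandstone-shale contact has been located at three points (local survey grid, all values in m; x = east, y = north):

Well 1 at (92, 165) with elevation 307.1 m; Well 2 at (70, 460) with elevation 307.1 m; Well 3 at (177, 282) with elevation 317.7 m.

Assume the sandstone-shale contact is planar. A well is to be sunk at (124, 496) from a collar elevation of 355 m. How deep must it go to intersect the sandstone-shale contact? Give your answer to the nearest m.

Two edge vectors: Well 1→Well 2 = (-22, 295, 0), Well 1→Well 3 = (85, 117, 10.6).
Normal n = (Well 1→Well 2) × (Well 1→Well 3) = (3127, 233.2, -27649).
So ∂z/∂x = −n_x/n_z = 0.11310 and ∂z/∂y = −n_y/n_z = 0.00843.
Intercept c from Well 1: 307.1 − 10.40 − 1.39 = 295.30.
At (124, 496): z_contact = 14.0 + 4.2 + 295.30 = 313.5 m.
Depth below ground = 355 − 313.5 = 41 m.

41 m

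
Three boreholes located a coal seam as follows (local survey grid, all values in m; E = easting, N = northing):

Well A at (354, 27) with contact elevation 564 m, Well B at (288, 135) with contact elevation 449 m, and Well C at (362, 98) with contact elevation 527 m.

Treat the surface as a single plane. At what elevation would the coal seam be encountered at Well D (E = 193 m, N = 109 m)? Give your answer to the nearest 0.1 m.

393.4 m

Let the plane be z = a·E + b·N + c.
Well B−Well A: −66a + 108b = −115;  Well C−Well A: 8a + 71b = −37.
Solving gives a = 0.75117, b = −0.60577.
Then c = 564 − a·354 − b·27 = 314.44.
At (193, 109): z = 145.0 − 66.0 + 314.44 = 393.4 m.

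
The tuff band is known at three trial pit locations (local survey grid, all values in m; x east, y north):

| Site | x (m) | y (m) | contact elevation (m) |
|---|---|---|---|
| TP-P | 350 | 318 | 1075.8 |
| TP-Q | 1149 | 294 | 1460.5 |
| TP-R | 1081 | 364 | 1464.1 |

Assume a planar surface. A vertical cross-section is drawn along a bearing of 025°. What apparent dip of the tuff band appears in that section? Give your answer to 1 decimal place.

Let the plane be z = a·x + b·y + c.
TP-Q−TP-P: 799a − 24b = 384.7;  TP-R−TP-P: 731a + 46b = 388.3.
Solving gives a = 0.49754, b = 0.53475.
Unit vector along 025° is (sin 25°, cos 25°) = (0.4226, 0.9063).
Slope in that direction = a·(0.4226) + b·(0.9063) = 0.69492.
Apparent dip = arctan|0.69492| = 34.8° (true dip is 36.1°, so apparent ≤ true as expected).

34.8°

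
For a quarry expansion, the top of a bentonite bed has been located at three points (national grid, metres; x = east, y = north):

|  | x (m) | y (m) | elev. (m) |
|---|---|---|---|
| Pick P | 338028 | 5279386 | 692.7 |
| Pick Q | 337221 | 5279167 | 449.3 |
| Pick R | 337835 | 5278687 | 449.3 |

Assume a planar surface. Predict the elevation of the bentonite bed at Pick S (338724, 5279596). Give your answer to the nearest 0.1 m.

Let the plane be z = a·x + b·y + c.
Pick Q−Pick P: −807a − 219b = −243.4;  Pick R−Pick P: −193a − 699b = −243.4.
Solving gives a = 0.223890722, b = 0.286393549.
Then c = 692.7 − a·338028 − b·5279386 = −1586970.73.
At (338724, 5279596): z = 75837.2 + 1512042.2 − 1586970.73 = 908.7 m.

908.7 m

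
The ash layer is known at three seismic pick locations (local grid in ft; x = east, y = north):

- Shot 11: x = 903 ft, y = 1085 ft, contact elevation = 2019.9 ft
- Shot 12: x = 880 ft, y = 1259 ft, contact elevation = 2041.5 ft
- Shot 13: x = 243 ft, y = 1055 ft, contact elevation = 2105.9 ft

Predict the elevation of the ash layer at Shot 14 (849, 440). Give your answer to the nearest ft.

Two edge vectors: Shot 11→Shot 12 = (-23, 174, 21.6), Shot 11→Shot 13 = (-660, -30, 86).
Normal n = (Shot 11→Shot 12) × (Shot 11→Shot 13) = (15612, -12278, 115530).
So ∂z/∂x = −n_x/n_z = −0.13513 and ∂z/∂y = −n_y/n_z = 0.10628.
Intercept c from Shot 11: 2019.9 + 122.03 − 115.31 = 2026.62.
At (849, 440): z = −114.7 + 46.8 + 2026.62 = 1958.6 ft.

1959 ft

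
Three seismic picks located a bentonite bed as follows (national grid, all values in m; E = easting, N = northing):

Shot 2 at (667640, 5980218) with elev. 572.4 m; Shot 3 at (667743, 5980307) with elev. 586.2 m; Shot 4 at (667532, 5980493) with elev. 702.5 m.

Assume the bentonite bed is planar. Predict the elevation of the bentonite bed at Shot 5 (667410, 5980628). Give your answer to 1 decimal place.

780.5 m

Let the plane be z = a·E + b·N + c.
Shot 3−Shot 2: 103a + 89b = 13.8;  Shot 4−Shot 2: −108a + 275b = 130.1.
Solving gives a = −0.205179640, b = 0.392511269.
Then c = 572.4 − a·667640 − b·5980218 = −2209744.42.
At (667410, 5980628): z = −136938.9 + 2347463.9 − 2209744.42 = 780.5 m.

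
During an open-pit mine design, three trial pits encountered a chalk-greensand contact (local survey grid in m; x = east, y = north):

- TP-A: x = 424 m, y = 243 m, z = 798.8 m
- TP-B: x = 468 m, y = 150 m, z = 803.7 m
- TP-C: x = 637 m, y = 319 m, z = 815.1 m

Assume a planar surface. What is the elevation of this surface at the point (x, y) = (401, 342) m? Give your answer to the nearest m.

Two edge vectors: TP-A→TP-B = (44, -93, 4.9), TP-A→TP-C = (213, 76, 16.3).
Normal n = (TP-A→TP-B) × (TP-A→TP-C) = (-1888.3, 326.5, 23153).
So ∂z/∂x = −n_x/n_z = 0.08156 and ∂z/∂y = −n_y/n_z = −0.01410.
Intercept c from TP-A: 798.8 − 34.58 + 3.43 = 767.65.
At (401, 342): z = 32.7 − 4.8 + 767.65 = 795.5 m.

796 m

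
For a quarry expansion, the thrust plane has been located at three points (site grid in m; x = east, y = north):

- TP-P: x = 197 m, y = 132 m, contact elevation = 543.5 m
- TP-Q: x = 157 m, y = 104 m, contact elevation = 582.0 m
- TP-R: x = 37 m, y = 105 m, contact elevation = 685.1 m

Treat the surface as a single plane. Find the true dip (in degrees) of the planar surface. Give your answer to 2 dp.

41.11°

Two edge vectors: TP-P→TP-Q = (-40, -28, 38.5), TP-P→TP-R = (-160, -27, 141.6).
Normal n = (TP-P→TP-Q) × (TP-P→TP-R) = (-2925.3, -496, -3400).
So ∂z/∂x = −n_x/n_z = −0.86038 and ∂z/∂y = −n_y/n_z = −0.14588.
Gradient magnitude |∇z| = √(a² + b²) = √(0.74026 + 0.02128) = 0.87266.
True dip = arctan(0.87266) = 41.11°, dipping toward E (azimuth ≈ 080°).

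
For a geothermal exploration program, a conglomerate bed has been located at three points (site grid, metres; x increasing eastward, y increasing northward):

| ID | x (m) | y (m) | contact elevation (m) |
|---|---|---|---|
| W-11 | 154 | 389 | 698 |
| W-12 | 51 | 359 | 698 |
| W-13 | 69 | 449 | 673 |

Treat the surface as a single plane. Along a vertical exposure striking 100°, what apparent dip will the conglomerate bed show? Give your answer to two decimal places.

Two edge vectors: W-11→W-12 = (-103, -30, 0), W-11→W-13 = (-85, 60, -25).
Normal n = (W-11→W-12) × (W-11→W-13) = (750, -2575, -8730).
So ∂z/∂x = −n_x/n_z = 0.08591 and ∂z/∂y = −n_y/n_z = −0.29496.
Unit vector along 100° is (sin 100°, cos 100°) = (0.9848, -0.1736).
Slope in that direction = a·(0.9848) + b·(-0.1736) = 0.13582.
Apparent dip = arctan|0.13582| = 7.73° (true dip is 17.1°, so apparent ≤ true as expected).

7.73°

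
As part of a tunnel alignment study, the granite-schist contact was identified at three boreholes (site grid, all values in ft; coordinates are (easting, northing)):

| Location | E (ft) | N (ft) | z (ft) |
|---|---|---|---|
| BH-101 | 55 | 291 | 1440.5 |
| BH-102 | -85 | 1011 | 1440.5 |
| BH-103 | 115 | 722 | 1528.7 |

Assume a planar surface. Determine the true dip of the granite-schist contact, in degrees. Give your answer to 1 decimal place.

Two edge vectors: BH-101→BH-102 = (-140, 720, 0), BH-101→BH-103 = (60, 431, 88.2).
Normal n = (BH-101→BH-102) × (BH-101→BH-103) = (63504, 12348, -103540).
So ∂z/∂E = −n_x/n_z = 0.61333 and ∂z/∂N = −n_y/n_z = 0.11926.
Gradient magnitude |∇z| = √(a² + b²) = √(0.37617 + 0.01422) = 0.62482.
True dip = arctan(0.62482) = 32.0°, dipping toward W (azimuth ≈ 259°).

32.0°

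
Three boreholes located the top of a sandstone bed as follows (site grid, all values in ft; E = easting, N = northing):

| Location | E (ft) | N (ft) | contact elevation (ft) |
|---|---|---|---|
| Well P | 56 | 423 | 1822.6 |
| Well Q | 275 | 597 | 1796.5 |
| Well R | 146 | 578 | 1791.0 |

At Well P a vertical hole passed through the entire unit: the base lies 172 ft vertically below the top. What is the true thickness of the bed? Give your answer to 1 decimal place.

Two edge vectors: Well P→Well Q = (219, 174, -26.1), Well P→Well R = (90, 155, -31.6).
Normal n = (Well P→Well Q) × (Well P→Well R) = (-1452.9, 4571.4, 18285).
So ∂z/∂E = −n_x/n_z = 0.07946 and ∂z/∂N = −n_y/n_z = −0.25001.
|∇z| = √(a²+b²) = 0.26233, so dip δ = arctan(0.26233) = 14.70°.
True thickness = vertical thickness × cos δ = 172 × cos 14.70° = 166.4 ft.

166.4 ft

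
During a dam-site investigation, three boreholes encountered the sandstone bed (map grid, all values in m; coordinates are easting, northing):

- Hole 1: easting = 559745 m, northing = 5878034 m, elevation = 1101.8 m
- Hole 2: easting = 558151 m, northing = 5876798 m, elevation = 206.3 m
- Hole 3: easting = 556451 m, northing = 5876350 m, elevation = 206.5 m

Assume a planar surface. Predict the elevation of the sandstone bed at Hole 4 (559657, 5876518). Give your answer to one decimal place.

Let the plane be z = a·easting + b·northing + c.
Hole 2−Hole 1: −1594a − 1236b = −895.5;  Hole 3−Hole 1: −3294a − 1684b = −895.3.
Solving gives a = −0.289405719, b = 1.097744916.
Then c = 1101.8 − a·559745 − b·5878034 = −6289486.74.
At (559657, 5876518): z = −161967.9 + 6450917.8 − 6289486.74 = -536.9 m.

-536.9 m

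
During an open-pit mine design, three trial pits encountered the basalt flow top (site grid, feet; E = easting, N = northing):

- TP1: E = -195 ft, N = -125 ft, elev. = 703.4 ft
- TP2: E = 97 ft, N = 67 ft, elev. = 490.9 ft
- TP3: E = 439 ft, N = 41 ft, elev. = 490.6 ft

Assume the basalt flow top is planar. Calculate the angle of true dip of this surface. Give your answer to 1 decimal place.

Let the plane be z = a·E + b·N + c.
TP2−TP1: 292a + 192b = −212.5;  TP3−TP1: 634a + 166b = −212.8.
Solving gives a = −0.07621, b = −0.99087.
Gradient magnitude |∇z| = √(a² + b²) = √(0.00581 + 0.98183) = 0.99380.
True dip = arctan(0.99380) = 44.8°, dipping toward N (azimuth ≈ 004°).

44.8°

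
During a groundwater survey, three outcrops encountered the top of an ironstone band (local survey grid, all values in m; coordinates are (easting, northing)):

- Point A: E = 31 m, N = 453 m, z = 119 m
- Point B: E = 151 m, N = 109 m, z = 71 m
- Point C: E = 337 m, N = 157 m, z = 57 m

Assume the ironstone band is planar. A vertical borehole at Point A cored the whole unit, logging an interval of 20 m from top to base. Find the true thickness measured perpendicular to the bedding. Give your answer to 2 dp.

19.79 m

Let the plane be z = a·E + b·N + c.
Point B−Point A: 120a − 344b = −48;  Point C−Point A: 306a − 296b = −62.
Solving gives a = −0.10209, b = 0.10392.
|∇z| = √(a²+b²) = 0.14568, so dip δ = arctan(0.14568) = 8.29°.
True thickness = vertical thickness × cos δ = 20 × cos 8.29° = 19.79 m.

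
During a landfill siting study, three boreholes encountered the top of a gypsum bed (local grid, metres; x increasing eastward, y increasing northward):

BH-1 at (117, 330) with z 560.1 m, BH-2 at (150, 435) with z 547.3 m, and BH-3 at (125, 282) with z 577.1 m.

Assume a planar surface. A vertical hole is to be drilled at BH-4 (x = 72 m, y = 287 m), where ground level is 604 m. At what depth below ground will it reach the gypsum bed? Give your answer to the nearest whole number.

Two edge vectors: BH-1→BH-2 = (33, 105, -12.8), BH-1→BH-3 = (8, -48, 17).
Normal n = (BH-1→BH-2) × (BH-1→BH-3) = (1170.6, -663.4, -2424).
So ∂z/∂x = −n_x/n_z = 0.48292 and ∂z/∂y = −n_y/n_z = −0.27368.
Intercept c from BH-1: 560.1 − 56.50 + 90.31 = 593.91.
At (72, 287): z_contact = 34.8 − 78.5 + 593.91 = 550.1 m.
Depth below ground = 604 − 550.1 = 54 m.

54 m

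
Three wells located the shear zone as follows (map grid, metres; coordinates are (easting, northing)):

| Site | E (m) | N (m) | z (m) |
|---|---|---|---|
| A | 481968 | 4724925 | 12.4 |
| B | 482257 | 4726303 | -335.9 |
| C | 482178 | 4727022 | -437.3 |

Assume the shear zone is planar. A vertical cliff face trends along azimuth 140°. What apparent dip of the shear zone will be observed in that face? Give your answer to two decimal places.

Two edge vectors: A→B = (289, 1378, -348.3), A→C = (210, 2097, -449.7).
Normal n = (A→B) × (A→C) = (110698.5, 56820.3, 316653).
So ∂z/∂E = −n_x/n_z = −0.34959 and ∂z/∂N = −n_y/n_z = −0.17944.
Unit vector along 140° is (sin 140°, cos 140°) = (0.6428, -0.7660).
Slope in that direction = a·(0.6428) + b·(-0.7660) = −0.08725.
Apparent dip = arctan|0.08725| = 4.99° (true dip is 21.5°, so apparent ≤ true as expected).

4.99°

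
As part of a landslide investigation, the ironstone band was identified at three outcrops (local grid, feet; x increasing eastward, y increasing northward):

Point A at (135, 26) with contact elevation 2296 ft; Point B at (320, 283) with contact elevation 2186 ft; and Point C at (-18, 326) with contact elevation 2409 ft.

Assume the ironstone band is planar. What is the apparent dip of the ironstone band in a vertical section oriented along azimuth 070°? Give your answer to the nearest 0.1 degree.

31.0°

Two edge vectors: Point A→Point B = (185, 257, -110), Point A→Point C = (-153, 300, 113).
Normal n = (Point A→Point B) × (Point A→Point C) = (62041, -4075, 94821).
So ∂z/∂x = −n_x/n_z = −0.65430 and ∂z/∂y = −n_y/n_z = 0.04298.
Unit vector along 070° is (sin 70°, cos 70°) = (0.9397, 0.3420).
Slope in that direction = a·(0.9397) + b·(0.3420) = −0.60014.
Apparent dip = arctan|0.60014| = 31.0° (true dip is 33.3°, so apparent ≤ true as expected).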